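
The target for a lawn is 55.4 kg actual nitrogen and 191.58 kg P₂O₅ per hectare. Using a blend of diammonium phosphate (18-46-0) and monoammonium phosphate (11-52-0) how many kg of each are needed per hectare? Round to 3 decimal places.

With a, b = kg per hectare of diammonium phosphate and monoammonium phosphate:
N: 0.18·a + 0.11·b = 55.4
P₂O₅: 0.46·a + 0.52·b = 191.58
Eliminate a: (row1) − 0.18/0.46·(row2) → -0.0934783·b = -19.5661, so b = 209.3116.
Back-substitute: a = (55.4 − 0.11·209.3116) / 0.18 = 179.8651.

179.865 kg diammonium phosphate, 209.312 kg monoammonium phosphate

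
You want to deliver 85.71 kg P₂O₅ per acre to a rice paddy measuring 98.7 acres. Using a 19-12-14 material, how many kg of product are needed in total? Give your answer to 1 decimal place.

70496.5 kg

Product per acre = 85.71 / 12% = 714.25 kg.
Total product = 714.25 × 98.7 = 70496.48 kg.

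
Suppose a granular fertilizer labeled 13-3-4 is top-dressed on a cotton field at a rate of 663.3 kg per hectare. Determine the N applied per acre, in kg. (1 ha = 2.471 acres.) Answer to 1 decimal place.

nitrogen per hectare = 663.3 × 13% = 86.229 kg.
Convert to per acre: 86.229 × 0.404694 = 34.8964 kg.

34.9 kg N per acre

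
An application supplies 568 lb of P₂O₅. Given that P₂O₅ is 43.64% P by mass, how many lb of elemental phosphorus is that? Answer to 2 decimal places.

P = 568 × 0.4364 = 247.875 lb.

247.88 lb P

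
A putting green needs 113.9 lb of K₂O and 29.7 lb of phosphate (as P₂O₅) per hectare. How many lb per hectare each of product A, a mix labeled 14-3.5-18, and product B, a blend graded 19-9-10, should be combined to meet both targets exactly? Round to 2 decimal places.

Let a = lb of product A, b = lb of product B (per hectare).
K₂O: 0.18·a + 0.1·b = 113.9
P₂O₅: 0.035·a + 0.09·b = 29.7
From row1: a = (113.9 − 0.1·b) / 0.18.
Into row2: 0.035·(113.9 − 0.1·b)/0.18 + 0.09·b = 29.7 → b = 107.047, a = 573.307.

573.31 lb product A, 107.05 lb product B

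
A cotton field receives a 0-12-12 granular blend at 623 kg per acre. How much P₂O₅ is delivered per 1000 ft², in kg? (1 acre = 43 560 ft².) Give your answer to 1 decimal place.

P₂O₅ per acre = 623 × 12% = 74.76 kg.
Convert to per 1000 ft²: 74.76 × 0.0229568 = 1.71625 kg.

1.7 kg P₂O₅ per thousand sq ft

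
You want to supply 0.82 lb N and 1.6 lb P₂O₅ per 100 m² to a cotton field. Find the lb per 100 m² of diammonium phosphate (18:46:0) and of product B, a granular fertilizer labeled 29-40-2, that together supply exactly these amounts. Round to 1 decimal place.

Per-100 m² balance (a = diammonium phosphate, b = product B):
N: 0.18·a + 0.29·b = 0.82
P₂O₅: 0.46·a + 0.4·b = 1.6
Eliminate b: (row1) − 0.29/0.4·(row2) → -0.1535·a = -0.34, so a = 2.21498.
Then b = (1.6 − 0.46·2.21498) / 0.4 = 1.45277.

2.2 lb diammonium phosphate, 1.5 lb product B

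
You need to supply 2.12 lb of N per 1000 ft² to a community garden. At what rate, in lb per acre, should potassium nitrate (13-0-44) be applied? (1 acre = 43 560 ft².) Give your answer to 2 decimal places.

710.36 lb of product per acre

Product per 1000 ft² = 2.12 / 13% = 16.3077 lb.
Convert to per acre: 16.3077 × 43.56 = 710.363 lb.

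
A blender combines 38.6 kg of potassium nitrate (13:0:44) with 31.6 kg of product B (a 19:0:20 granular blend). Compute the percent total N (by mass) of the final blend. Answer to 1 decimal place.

15.7% N

Total mass = 38.6 + 31.6 = 70.2 kg.
N mass = 13%×38.6 + 19%×31.6 = 11.022 kg.
% N = 11.022 / 70.2 = 15.7009%.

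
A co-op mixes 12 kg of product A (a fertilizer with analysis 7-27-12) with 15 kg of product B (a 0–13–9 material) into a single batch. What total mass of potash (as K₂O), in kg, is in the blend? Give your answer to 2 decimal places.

2.79 kg K₂O

K₂O mass = 12%×12 + 9%×15 = 2.79 kg.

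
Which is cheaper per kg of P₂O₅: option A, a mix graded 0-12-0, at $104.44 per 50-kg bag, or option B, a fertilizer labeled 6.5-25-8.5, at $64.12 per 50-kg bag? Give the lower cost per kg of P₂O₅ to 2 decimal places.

option A: P₂O₅ per bag = 50 × 12% = 6 kg; cost = 104.44 / 6 = $17.4067/kg P₂O₅.
option B: P₂O₅ per bag = 50 × 25% = 12.5 kg; cost = 64.12 / 12.5 = $5.1296/kg P₂O₅.
option B is cheaper.

$5.13 per kg P₂O₅ (option B)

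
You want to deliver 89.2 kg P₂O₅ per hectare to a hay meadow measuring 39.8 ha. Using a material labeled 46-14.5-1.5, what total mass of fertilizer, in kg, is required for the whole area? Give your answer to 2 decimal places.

Product per hectare = 89.2 / 14.5% = 615.172 kg.
Total product = 615.172 × 39.8 = 24483.862 kg.

24483.86 kg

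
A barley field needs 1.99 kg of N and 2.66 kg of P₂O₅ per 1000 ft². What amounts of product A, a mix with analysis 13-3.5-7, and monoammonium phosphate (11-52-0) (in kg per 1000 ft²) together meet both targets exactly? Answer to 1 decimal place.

11.6 kg product A, 4.3 kg monoammonium phosphate

With a, b = kg per 1000 ft² of product A and monoammonium phosphate:
N: 0.13·a + 0.11·b = 1.99
P₂O₅: 0.035·a + 0.52·b = 2.66
Eliminate b: (row1) − 0.11/0.52·(row2) → 0.122596·a = 1.42731, so a = 11.6424.
Then b = (2.66 − 0.035·11.6424) / 0.52 = 4.33176.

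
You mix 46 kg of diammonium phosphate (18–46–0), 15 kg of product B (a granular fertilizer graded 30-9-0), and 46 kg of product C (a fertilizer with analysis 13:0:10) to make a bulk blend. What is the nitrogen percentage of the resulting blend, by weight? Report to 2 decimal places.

Total mass = 46 + 15 + 46 = 107 kg.
N mass = 18%×46 + 30%×15 + 13%×46 = 18.76 kg.
% N = 18.76 / 107 = 17.5327%.

17.53% N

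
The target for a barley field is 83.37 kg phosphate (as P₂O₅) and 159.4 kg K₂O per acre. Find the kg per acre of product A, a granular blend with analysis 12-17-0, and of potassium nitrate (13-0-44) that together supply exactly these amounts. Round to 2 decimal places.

Per-acre balance (a = product A, b = potassium nitrate):
P₂O₅: 0.17·a + 0·b = 83.37
K₂O: 0·a + 0.44·b = 159.4
Solving simultaneously: a = 490.412, b = 362.273.

490.41 kg product A, 362.27 kg potassium nitrate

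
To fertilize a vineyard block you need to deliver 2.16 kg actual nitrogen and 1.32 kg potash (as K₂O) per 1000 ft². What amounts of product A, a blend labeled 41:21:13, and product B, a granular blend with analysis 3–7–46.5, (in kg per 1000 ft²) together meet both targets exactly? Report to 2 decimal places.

With a, b = kg per 1000 ft² of product A and product B:
N: 0.41·a + 0.03·b = 2.16
K₂O: 0.13·a + 0.465·b = 1.32
Eliminate a: (row1) − 0.41/0.13·(row2) → -1.43654·b = -2.00308, so b = 1.39438.
Back-substitute: a = (2.16 − 0.03·1.39438) / 0.41 = 5.16627.

5.17 kg product A, 1.39 kg product B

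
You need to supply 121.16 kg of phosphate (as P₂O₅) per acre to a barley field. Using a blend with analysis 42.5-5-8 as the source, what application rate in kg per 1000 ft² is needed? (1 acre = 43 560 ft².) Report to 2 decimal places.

Product per acre = 121.16 / 5% = 2423.2 kg.
Convert to per 1000 ft²: 2423.2 × 0.0229568 = 55.629 kg.

55.63 kg of product per thousand sq ft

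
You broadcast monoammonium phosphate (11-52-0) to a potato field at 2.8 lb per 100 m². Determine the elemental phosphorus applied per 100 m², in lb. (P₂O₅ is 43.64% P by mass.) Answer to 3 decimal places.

0.635 lb P per hundred sq m

P₂O₅ per 100 m² = 2.8 × 52% = 1.456 lb.
Elemental P = 1.456 × 0.4364 = 0.635398 lb per 100 m².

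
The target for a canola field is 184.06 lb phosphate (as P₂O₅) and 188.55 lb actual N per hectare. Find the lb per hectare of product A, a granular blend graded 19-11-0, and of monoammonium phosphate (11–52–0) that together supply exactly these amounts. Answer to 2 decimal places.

897.34 lb product A, 164.14 lb monoammonium phosphate

With a, b = lb per hectare of product A and monoammonium phosphate:
P₂O₅: 0.11·a + 0.52·b = 184.06
N: 0.19·a + 0.11·b = 188.55
Eliminate b: (row1) − 0.52/0.11·(row2) → -0.788182·a = -707.267, so a = 897.3403.
Then b = (188.55 − 0.19·897.3403) / 0.11 = 164.1396.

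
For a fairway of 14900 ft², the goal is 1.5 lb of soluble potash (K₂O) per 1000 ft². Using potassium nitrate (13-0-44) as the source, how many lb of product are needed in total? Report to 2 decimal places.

50.80 lb

Product per 1000 ft² = 1.5 / 44% = 3.40909 lb.
Total product = 3.40909 × 14900 / 1000 = 50.7955 lb.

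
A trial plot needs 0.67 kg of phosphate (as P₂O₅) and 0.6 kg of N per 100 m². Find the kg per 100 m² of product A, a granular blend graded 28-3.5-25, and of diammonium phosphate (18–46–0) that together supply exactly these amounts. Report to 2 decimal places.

Per-100 m² balance (a = product A, b = diammonium phosphate):
P₂O₅: 0.035·a + 0.46·b = 0.67
N: 0.28·a + 0.18·b = 0.6
Solving simultaneously: a = 1.26857, b = 1.36.

1.27 kg product A, 1.36 kg diammonium phosphate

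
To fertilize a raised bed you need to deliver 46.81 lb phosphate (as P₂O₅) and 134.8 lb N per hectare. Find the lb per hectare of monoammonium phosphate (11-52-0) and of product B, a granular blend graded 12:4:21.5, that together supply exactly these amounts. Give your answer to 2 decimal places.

3.88 lb monoammonium phosphate, 1119.77 lb product B

Let a = lb of monoammonium phosphate, b = lb of product B (per hectare).
P₂O₅: 0.52·a + 0.04·b = 46.81
N: 0.11·a + 0.12·b = 134.8
Eliminate a: (row1) − 0.52/0.11·(row2) → -0.527273·b = -590.426, so b = 1119.774.
Back-substitute: a = (46.81 − 0.04·1119.774) / 0.52 = 3.88276.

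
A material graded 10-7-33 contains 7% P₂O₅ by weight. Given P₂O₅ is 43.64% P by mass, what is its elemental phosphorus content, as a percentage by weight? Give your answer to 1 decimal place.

%P = 7 × 0.4364 = 3.0548%.

3.1% P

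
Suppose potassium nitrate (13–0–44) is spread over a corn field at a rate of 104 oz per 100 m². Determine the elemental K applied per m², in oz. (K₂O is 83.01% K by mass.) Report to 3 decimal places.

K₂O per 100 m² = 104 × 44% = 45.76 oz.
Elemental K = 45.76 × 0.8301 = 37.9854 oz per 100 m².
Convert to per m²: 37.9854 × 0.01 = 0.379854 oz.

0.380 oz K per sq m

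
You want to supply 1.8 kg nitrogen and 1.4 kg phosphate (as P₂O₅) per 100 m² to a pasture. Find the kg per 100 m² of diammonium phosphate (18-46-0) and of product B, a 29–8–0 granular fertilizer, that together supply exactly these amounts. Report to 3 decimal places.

Per-100 m² balance (a = diammonium phosphate, b = product B):
N: 0.18·a + 0.29·b = 1.8
P₂O₅: 0.46·a + 0.08·b = 1.4
Solving simultaneously: a = 2.20168, b = 4.84034.

2.202 kg diammonium phosphate, 4.840 kg product B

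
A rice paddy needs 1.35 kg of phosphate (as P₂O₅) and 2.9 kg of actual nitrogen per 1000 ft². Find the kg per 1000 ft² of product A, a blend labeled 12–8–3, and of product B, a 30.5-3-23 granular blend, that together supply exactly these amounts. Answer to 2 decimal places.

Let a = kg of product A, b = kg of product B (per 1000 ft²).
P₂O₅: 0.08·a + 0.03·b = 1.35
N: 0.12·a + 0.305·b = 2.9
From row1: a = (1.35 − 0.03·b) / 0.08.
Into row2: 0.12·(1.35 − 0.03·b)/0.08 + 0.305·b = 2.9 → b = 3.36538, a = 15.613.

15.61 kg product A, 3.37 kg product B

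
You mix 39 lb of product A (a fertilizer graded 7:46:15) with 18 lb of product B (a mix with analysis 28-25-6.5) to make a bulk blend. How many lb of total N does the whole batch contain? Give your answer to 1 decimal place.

7.8 lb N

N mass = 7%×39 + 28%×18 = 7.77 lb.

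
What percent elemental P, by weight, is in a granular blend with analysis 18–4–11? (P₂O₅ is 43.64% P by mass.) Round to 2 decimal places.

%P = 4 × 0.4364 = 1.7456%.

1.75% P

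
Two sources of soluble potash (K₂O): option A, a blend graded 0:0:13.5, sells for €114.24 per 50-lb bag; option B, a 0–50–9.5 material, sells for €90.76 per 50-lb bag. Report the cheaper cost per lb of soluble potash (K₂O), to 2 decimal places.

option A: K₂O per bag = 50 × 13.5% = 6.75 lb; cost = 114.24 / 6.75 = €16.9244/lb K₂O.
option B: K₂O per bag = 50 × 9.5% = 4.75 lb; cost = 90.76 / 4.75 = €19.1074/lb K₂O.
option A is cheaper.

€16.92 per lb K₂O (option A)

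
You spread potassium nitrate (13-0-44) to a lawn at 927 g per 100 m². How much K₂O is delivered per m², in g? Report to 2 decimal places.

4.08 g K₂O per sq m

K₂O per 100 m² = 927 × 44% = 407.88 g.
Convert to per m²: 407.88 × 0.01 = 4.0788 g.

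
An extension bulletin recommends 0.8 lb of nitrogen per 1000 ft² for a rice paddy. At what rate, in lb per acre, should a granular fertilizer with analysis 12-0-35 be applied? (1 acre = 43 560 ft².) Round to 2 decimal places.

290.40 lb of product per acre

Product per 1000 ft² = 0.8 / 12% = 6.66667 lb.
Convert to per acre: 6.66667 × 43.56 = 290.4 lb.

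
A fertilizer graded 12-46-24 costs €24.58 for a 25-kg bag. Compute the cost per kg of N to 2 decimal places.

€8.19 per kg N

N in bag = 25 × 12% = 3 kg.
Cost per kg N = €24.58 / 3 = €8.1933.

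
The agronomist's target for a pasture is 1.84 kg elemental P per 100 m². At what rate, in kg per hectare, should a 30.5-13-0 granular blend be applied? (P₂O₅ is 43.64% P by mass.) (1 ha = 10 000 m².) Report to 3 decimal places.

As P₂O₅: 1.84 / 0.4364 = 4.21632 kg per 100 m².
Product per 100 m² = 4.21632 / 13% = 32.4332 kg.
Convert to per hectare: 32.4332 × 100 = 3243.31947 kg.

3243.319 kg of product per hectare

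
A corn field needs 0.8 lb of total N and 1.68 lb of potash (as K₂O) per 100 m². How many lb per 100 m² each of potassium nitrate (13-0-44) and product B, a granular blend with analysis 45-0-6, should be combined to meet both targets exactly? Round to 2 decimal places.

Let a = lb of potassium nitrate, b = lb of product B (per 100 m²).
N: 0.13·a + 0.45·b = 0.8
K₂O: 0.44·a + 0.06·b = 1.68
From row1: a = (0.8 − 0.45·b) / 0.13.
Into row2: 0.44·(0.8 − 0.45·b)/0.13 + 0.06·b = 1.68 → b = 0.702419, a = 3.7224.

3.72 lb potassium nitrate, 0.70 lb product B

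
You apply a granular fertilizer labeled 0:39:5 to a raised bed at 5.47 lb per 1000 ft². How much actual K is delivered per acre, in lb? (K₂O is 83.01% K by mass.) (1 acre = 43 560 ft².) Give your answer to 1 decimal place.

9.9 lb K per acre

K₂O per 1000 ft² = 5.47 × 5% = 0.2735 lb.
Elemental K = 0.2735 × 0.8301 = 0.227032 lb per 1000 ft².
Convert to per acre: 0.227032 × 43.56 = 9.88953 lb.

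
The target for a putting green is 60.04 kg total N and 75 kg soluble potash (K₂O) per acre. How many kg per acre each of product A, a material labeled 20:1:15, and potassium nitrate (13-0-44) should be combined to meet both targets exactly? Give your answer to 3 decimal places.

243.323 kg product A, 87.504 kg potassium nitrate

Let a = kg of product A, b = kg of potassium nitrate (per acre).
N: 0.2·a + 0.13·b = 60.04
K₂O: 0.15·a + 0.44·b = 75
Solving simultaneously: a = 243.3226, b = 87.5036.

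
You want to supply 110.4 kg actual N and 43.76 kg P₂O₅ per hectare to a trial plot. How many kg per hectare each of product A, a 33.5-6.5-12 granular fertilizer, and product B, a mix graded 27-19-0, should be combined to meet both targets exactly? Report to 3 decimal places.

198.716 kg product A, 162.334 kg product B

Let a = kg of product A, b = kg of product B (per hectare).
N: 0.335·a + 0.27·b = 110.4
P₂O₅: 0.065·a + 0.19·b = 43.76
From row1: a = (110.4 − 0.27·b) / 0.335.
Into row2: 0.065·(110.4 − 0.27·b)/0.335 + 0.19·b = 43.76 → b = 162.3341, a = 198.7158.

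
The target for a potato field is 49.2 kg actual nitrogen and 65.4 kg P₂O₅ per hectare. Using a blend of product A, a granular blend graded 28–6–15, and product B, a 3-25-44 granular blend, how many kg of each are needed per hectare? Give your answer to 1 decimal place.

Let a = kg of product A, b = kg of product B (per hectare).
N: 0.28·a + 0.03·b = 49.2
P₂O₅: 0.06·a + 0.25·b = 65.4
Eliminate a: (row1) − 0.28/0.06·(row2) → -1.13667·b = -256, so b = 225.22.
Back-substitute: a = (49.2 − 0.03·225.22) / 0.28 = 151.584.

151.6 kg product A, 225.2 kg product B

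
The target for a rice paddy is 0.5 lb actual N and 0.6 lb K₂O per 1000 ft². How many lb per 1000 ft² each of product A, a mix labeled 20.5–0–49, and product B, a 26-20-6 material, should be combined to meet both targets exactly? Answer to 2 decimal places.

Let a = lb of product A, b = lb of product B (per 1000 ft²).
N: 0.205·a + 0.26·b = 0.5
K₂O: 0.49·a + 0.06·b = 0.6
From row1: a = (0.5 − 0.26·b) / 0.205.
Into row2: 0.49·(0.5 − 0.26·b)/0.205 + 0.06·b = 0.6 → b = 1.05995, a = 1.0947.

1.09 lb product A, 1.06 lb product B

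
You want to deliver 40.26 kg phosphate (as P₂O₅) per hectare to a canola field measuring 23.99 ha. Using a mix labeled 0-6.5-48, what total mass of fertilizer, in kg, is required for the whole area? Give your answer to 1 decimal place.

Product per hectare = 40.26 / 6.5% = 619.385 kg.
Total product = 619.385 × 23.99 = 14859.04 kg.

14859.0 kg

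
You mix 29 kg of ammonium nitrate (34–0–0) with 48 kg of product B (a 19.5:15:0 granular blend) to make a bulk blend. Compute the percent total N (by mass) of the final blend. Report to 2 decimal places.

Total mass = 29 + 48 = 77 kg.
N mass = 34%×29 + 19.5%×48 = 19.22 kg.
% N = 19.22 / 77 = 24.961%.

24.96% N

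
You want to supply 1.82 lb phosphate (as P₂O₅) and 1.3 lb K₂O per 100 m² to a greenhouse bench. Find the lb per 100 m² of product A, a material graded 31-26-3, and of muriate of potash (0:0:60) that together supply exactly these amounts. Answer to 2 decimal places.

7.00 lb product A, 1.82 lb muriate of potash

Per-100 m² balance (a = product A, b = muriate of potash):
P₂O₅: 0.26·a + 0·b = 1.82
K₂O: 0.03·a + 0.6·b = 1.3
Eliminate a: (row1) − 0.26/0.03·(row2) → -5.2·b = -9.44667, so b = 1.81667.
Back-substitute: a = (1.82 − 0·1.81667) / 0.26 = 7.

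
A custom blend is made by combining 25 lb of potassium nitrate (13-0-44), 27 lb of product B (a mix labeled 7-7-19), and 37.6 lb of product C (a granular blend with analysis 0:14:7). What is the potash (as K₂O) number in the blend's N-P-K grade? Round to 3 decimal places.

Total mass = 25 + 27 + 37.6 = 89.6 lb.
K₂O mass = 44%×25 + 19%×27 + 7%×37.6 = 18.762 lb.
% K₂O = 18.762 / 89.6 = 20.9397%.

20.940% K₂O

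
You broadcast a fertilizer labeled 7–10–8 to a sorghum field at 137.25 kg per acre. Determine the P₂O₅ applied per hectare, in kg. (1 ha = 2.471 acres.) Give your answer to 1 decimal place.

33.9 kg P₂O₅ per hectare

P₂O₅ per acre = 137.25 × 10% = 13.725 kg.
Convert to per hectare: 13.725 × 2.471 = 33.9145 kg.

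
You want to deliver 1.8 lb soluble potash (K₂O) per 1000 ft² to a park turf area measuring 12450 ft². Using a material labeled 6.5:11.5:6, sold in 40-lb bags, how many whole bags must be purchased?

10 bags

Product per 1000 ft² = 1.8 / 6% = 30 lb.
Total product = 30 × 12450 / 1000 = 373.5 lb.
Bags = ⌈373.5 / 40⌉ = 10.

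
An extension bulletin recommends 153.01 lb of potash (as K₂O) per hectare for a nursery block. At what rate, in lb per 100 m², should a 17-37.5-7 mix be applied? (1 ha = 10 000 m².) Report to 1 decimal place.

21.9 lb of product per hundred sq m

Product per hectare = 153.01 / 7% = 2185.86 lb.
Convert to per 100 m²: 2185.86 × 0.01 = 21.8586 lb.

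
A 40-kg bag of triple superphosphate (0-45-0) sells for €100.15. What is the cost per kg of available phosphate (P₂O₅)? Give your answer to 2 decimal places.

P₂O₅ in bag = 40 × 45% = 18 kg.
Cost per kg P₂O₅ = €100.15 / 18 = €5.5639.

€5.56 per kg P₂O₅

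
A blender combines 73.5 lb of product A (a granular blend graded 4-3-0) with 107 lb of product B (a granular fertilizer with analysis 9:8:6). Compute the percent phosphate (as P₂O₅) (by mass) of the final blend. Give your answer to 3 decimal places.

Total mass = 73.5 + 107 = 180.5 lb.
P₂O₅ mass = 3%×73.5 + 8%×107 = 10.765 lb.
% P₂O₅ = 10.765 / 180.5 = 5.96399%.

5.964% P₂O₅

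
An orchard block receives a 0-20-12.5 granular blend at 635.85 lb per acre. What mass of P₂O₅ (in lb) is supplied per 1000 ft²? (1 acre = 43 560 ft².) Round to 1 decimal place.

2.9 lb P₂O₅ per thousand sq ft

P₂O₅ per acre = 635.85 × 20% = 127.17 lb.
Convert to per 1000 ft²: 127.17 × 0.0229568 = 2.91942 lb.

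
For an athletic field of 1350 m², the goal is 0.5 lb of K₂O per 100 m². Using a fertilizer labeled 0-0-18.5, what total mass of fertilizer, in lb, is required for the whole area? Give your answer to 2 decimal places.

Product per 100 m² = 0.5 / 18.5% = 2.7027 lb.
Total product = 2.7027 × 1350 / 100 = 36.4865 lb.

36.49 lb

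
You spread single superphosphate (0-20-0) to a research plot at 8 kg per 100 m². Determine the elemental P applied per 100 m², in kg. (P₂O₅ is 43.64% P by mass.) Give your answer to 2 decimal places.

P₂O₅ per 100 m² = 8 × 20% = 1.6 kg.
Elemental P = 1.6 × 0.4364 = 0.69824 kg per 100 m².

0.70 kg P per hundred sq m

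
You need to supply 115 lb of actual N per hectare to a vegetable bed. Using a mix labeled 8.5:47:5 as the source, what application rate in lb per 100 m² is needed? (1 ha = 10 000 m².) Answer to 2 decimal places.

Product per hectare = 115 / 8.5% = 1352.94 lb.
Convert to per 100 m²: 1352.94 × 0.01 = 13.5294 lb.

13.53 lb of product per hundred sq m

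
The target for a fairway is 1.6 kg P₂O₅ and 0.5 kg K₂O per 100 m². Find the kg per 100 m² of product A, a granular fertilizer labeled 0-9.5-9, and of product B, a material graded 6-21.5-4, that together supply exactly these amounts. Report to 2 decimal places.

Let a = kg of product A, b = kg of product B (per 100 m²).
P₂O₅: 0.095·a + 0.215·b = 1.6
K₂O: 0.09·a + 0.04·b = 0.5
Solving simultaneously: a = 2.79743, b = 6.20579.

2.80 kg product A, 6.21 kg product B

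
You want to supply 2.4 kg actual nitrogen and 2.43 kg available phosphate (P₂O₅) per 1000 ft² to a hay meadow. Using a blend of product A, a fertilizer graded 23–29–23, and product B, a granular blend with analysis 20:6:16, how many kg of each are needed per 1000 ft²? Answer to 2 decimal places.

With a, b = kg per 1000 ft² of product A and product B:
N: 0.23·a + 0.2·b = 2.4
P₂O₅: 0.29·a + 0.06·b = 2.43
Eliminate b: (row1) − 0.2/0.06·(row2) → -0.736667·a = -5.7, so a = 7.73756.
Then b = (2.43 − 0.29·7.73756) / 0.06 = 3.10181.

7.74 kg product A, 3.10 kg product B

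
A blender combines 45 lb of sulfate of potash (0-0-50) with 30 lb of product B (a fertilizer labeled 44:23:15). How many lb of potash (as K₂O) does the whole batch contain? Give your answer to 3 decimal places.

27.000 lb K₂O

K₂O mass = 50%×45 + 15%×30 = 27 lb.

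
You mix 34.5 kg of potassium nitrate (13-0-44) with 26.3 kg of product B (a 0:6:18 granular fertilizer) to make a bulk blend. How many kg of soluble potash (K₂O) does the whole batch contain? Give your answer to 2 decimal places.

19.91 kg K₂O

K₂O mass = 44%×34.5 + 18%×26.3 = 19.914 kg.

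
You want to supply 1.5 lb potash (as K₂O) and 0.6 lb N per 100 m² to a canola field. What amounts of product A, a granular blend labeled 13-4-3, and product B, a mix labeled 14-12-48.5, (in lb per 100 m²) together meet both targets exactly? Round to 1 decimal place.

1.4 lb product A, 3.0 lb product B

Let a = lb of product A, b = lb of product B (per 100 m²).
K₂O: 0.03·a + 0.485·b = 1.5
N: 0.13·a + 0.14·b = 0.6
Solving simultaneously: a = 1.37638, b = 3.00765.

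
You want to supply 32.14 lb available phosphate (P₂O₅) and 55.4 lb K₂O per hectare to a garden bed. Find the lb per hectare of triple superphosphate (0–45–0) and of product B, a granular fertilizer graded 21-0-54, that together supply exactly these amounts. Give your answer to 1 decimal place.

71.4 lb triple superphosphate, 102.6 lb product B

With a, b = lb per hectare of triple superphosphate and product B:
P₂O₅: 0.45·a + 0·b = 32.14
K₂O: 0·a + 0.54·b = 55.4
Solving simultaneously: a = 71.4222, b = 102.593.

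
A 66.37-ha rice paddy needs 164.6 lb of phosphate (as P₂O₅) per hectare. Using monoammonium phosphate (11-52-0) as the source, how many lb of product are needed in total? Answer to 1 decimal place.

Product per hectare = 164.6 / 52% = 316.538 lb.
Total product = 316.538 × 66.37 = 21008.66 lb.

21008.7 lb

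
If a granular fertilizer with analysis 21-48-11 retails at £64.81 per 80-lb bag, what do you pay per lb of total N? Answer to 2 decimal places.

£3.86 per lb N

N in bag = 80 × 21% = 16.8 lb.
Cost per lb N = £64.81 / 16.8 = £3.8577.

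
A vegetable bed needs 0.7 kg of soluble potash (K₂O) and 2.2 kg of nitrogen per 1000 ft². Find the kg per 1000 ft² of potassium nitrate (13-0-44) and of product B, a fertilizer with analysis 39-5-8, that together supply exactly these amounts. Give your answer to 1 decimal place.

Per-1000 ft² balance (a = potassium nitrate, b = product B):
K₂O: 0.44·a + 0.08·b = 0.7
N: 0.13·a + 0.39·b = 2.2
Eliminate b: (row1) − 0.08/0.39·(row2) → 0.413333·a = 0.248718, so a = 0.601737.
Then b = (2.2 − 0.13·0.601737) / 0.39 = 5.44045.

0.6 kg potassium nitrate, 5.4 kg product B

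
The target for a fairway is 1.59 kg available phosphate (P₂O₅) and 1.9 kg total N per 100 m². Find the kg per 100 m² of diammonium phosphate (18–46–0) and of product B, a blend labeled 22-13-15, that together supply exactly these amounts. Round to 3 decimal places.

1.321 kg diammonium phosphate, 7.555 kg product B

With a, b = kg per 100 m² of diammonium phosphate and product B:
P₂O₅: 0.46·a + 0.13·b = 1.59
N: 0.18·a + 0.22·b = 1.9
Eliminate a: (row1) − 0.46/0.18·(row2) → -0.432222·b = -3.26556, so b = 7.55527.
Back-substitute: a = (1.59 − 0.13·7.55527) / 0.46 = 1.32134.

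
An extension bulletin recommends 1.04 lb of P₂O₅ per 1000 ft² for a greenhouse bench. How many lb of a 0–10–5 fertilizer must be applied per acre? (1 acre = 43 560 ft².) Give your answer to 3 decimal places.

453.024 lb of product per acre

Product per 1000 ft² = 1.04 / 10% = 10.4 lb.
Convert to per acre: 10.4 × 43.56 = 453.024 lb.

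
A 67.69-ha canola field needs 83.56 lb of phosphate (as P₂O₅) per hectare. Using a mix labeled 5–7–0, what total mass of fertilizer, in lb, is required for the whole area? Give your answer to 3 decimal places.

Product per hectare = 83.56 / 7% = 1193.71 lb.
Total product = 1193.71 × 67.69 = 80802.52 lb.

80802.520 lb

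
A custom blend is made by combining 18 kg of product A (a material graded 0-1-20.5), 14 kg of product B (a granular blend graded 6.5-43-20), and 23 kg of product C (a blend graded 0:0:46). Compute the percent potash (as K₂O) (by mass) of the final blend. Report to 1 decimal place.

Total mass = 18 + 14 + 23 = 55 kg.
K₂O mass = 20.5%×18 + 20%×14 + 46%×23 = 17.07 kg.
% K₂O = 17.07 / 55 = 31.0364%.

31.0% K₂O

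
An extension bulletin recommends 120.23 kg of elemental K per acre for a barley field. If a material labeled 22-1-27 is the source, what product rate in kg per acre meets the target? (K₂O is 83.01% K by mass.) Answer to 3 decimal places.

As K₂O: 120.23 / 0.8301 = 144.838 kg per acre.
Product per acre = 144.838 / 27% = 536.4369 kg.

536.437 kg of product per acre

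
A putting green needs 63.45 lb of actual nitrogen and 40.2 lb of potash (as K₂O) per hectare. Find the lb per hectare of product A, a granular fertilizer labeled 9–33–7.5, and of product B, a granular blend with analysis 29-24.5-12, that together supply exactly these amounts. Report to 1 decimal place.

369.3 lb product A, 104.2 lb product B

Per-hectare balance (a = product A, b = product B):
N: 0.09·a + 0.29·b = 63.45
K₂O: 0.075·a + 0.12·b = 40.2
Solving simultaneously: a = 369.315, b = 104.178.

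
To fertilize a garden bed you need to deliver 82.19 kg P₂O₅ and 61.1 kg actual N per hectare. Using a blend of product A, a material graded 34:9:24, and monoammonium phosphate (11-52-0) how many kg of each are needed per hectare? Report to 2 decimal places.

136.20 kg product A, 134.49 kg monoammonium phosphate

Let a = kg of product A, b = kg of monoammonium phosphate (per hectare).
P₂O₅: 0.09·a + 0.52·b = 82.19
N: 0.34·a + 0.11·b = 61.1
Solving simultaneously: a = 136.196, b = 134.485.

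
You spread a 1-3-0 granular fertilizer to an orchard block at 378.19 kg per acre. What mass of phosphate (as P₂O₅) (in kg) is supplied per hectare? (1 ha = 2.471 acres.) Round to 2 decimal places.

P₂O₅ per acre = 378.19 × 3% = 11.3457 kg.
Convert to per hectare: 11.3457 × 2.471 = 28.0352 kg.

28.04 kg P₂O₅ per hectare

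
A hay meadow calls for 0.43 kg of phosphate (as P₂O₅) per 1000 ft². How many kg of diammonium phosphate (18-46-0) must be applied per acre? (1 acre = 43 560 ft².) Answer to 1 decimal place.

40.7 kg of product per acre

Product per 1000 ft² = 0.43 / 46% = 0.934783 kg.
Convert to per acre: 0.934783 × 43.56 = 40.7191 kg.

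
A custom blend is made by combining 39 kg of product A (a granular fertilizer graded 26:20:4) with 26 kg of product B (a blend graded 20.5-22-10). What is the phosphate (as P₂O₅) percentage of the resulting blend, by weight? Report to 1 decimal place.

Total mass = 39 + 26 = 65 kg.
P₂O₅ mass = 20%×39 + 22%×26 = 13.52 kg.
% P₂O₅ = 13.52 / 65 = 20.8%.

20.8% P₂O₅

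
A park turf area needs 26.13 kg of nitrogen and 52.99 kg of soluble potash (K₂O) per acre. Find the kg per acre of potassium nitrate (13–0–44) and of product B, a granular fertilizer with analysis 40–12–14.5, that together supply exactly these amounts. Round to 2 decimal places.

110.77 kg potassium nitrate, 29.33 kg product B

Let a = kg of potassium nitrate, b = kg of product B (per acre).
N: 0.13·a + 0.4·b = 26.13
K₂O: 0.44·a + 0.145·b = 52.99
Eliminate a: (row1) − 0.13/0.44·(row2) → 0.357159·b = 10.4739, so b = 29.3255.
Back-substitute: a = (26.13 − 0.4·29.3255) / 0.13 = 110.768.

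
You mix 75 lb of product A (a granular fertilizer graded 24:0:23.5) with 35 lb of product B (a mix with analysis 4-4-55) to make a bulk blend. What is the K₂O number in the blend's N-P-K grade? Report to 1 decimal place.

Total mass = 75 + 35 = 110 lb.
K₂O mass = 23.5%×75 + 55%×35 = 36.875 lb.
% K₂O = 36.875 / 110 = 33.5227%.

33.5% K₂O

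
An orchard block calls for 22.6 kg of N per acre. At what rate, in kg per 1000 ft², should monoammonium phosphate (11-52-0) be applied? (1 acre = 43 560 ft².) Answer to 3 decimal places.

4.717 kg of product per thousand sq ft

Product per acre = 22.6 / 11% = 205.455 kg.
Convert to per 1000 ft²: 205.455 × 0.0229568 = 4.71659 kg.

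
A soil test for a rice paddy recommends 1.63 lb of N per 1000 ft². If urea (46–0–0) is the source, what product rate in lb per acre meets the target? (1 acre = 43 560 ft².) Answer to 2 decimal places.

Product per 1000 ft² = 1.63 / 46% = 3.54348 lb.
Convert to per acre: 3.54348 × 43.56 = 154.354 lb.

154.35 lb of product per acre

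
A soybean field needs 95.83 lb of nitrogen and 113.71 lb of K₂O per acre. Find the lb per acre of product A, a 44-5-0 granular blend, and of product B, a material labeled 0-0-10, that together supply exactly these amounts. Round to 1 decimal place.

217.8 lb product A, 1137.1 lb product B

Let a = lb of product A, b = lb of product B (per acre).
N: 0.44·a + 0·b = 95.83
K₂O: 0·a + 0.1·b = 113.71
Solving simultaneously: a = 217.795, b = 1137.1.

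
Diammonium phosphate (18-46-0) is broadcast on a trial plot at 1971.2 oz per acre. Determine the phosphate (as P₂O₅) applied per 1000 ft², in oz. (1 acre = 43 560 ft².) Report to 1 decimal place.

P₂O₅ per acre = 1971.2 × 46% = 906.752 oz.
Convert to per 1000 ft²: 906.752 × 0.0229568 = 20.8162 oz.

20.8 oz P₂O₅ per thousand sq ft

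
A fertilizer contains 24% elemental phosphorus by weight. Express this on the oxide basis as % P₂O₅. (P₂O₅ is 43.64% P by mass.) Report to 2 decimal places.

%P₂O₅ = 24 / 0.4364 = 54.9954%.

55.00% P₂O₅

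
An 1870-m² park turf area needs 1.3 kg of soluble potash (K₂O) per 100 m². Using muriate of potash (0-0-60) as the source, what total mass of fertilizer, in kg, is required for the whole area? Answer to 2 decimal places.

40.52 kg

Product per 100 m² = 1.3 / 60% = 2.16667 kg.
Total product = 2.16667 × 1870 / 100 = 40.5167 kg.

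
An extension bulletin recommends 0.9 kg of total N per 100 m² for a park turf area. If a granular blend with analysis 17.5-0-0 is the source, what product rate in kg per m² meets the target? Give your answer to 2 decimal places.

0.05 kg of product per sq m

Product per 100 m² = 0.9 / 17.5% = 5.14286 kg.
Convert to per m²: 5.14286 × 0.01 = 0.0514286 kg.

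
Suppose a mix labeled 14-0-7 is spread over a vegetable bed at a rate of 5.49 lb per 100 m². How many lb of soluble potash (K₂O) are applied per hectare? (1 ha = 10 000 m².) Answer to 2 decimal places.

K₂O per 100 m² = 5.49 × 7% = 0.3843 lb.
Convert to per hectare: 0.3843 × 100 = 38.43 lb.

38.43 lb K₂O per hectare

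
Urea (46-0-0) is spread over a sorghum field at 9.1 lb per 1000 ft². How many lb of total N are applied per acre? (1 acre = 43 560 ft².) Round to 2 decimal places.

182.34 lb N per acre

nitrogen per 1000 ft² = 9.1 × 46% = 4.186 lb.
Convert to per acre: 4.186 × 43.56 = 182.342 lb.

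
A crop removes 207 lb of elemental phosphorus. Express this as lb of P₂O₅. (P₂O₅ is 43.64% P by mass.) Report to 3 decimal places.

P₂O₅ = 207 / 0.4364 = 474.33547 lb.

474.335 lb P₂O₅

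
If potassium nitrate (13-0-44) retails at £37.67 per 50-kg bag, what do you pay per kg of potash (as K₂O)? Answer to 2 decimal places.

£1.71 per kg K₂O

K₂O in bag = 50 × 44% = 22 kg.
Cost per kg K₂O = £37.67 / 22 = £1.7123.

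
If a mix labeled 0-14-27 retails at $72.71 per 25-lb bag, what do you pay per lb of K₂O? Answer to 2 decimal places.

K₂O in bag = 25 × 27% = 6.75 lb.
Cost per lb K₂O = $72.71 / 6.75 = $10.7719.

$10.77 per lb K₂O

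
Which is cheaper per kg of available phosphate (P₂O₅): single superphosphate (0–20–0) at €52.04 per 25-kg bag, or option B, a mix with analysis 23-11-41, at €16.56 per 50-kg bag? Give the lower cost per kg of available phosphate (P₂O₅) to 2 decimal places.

single superphosphate: P₂O₅ per bag = 25 × 20% = 5 kg; cost = 52.04 / 5 = €10.4080/kg P₂O₅.
option B: P₂O₅ per bag = 50 × 11% = 5.5 kg; cost = 16.56 / 5.5 = €3.0109/kg P₂O₅.
option B is cheaper.

€3.01 per kg P₂O₅ (option B)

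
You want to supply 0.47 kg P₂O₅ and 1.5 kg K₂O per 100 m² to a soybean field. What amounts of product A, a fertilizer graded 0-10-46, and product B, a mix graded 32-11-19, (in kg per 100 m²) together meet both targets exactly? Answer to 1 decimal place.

2.4 kg product A, 2.1 kg product B

With a, b = kg per 100 m² of product A and product B:
P₂O₅: 0.1·a + 0.11·b = 0.47
K₂O: 0.46·a + 0.19·b = 1.5
From row1: a = (0.47 − 0.11·b) / 0.1.
Into row2: 0.46·(0.47 − 0.11·b)/0.1 + 0.19·b = 1.5 → b = 2.09494, a = 2.39557.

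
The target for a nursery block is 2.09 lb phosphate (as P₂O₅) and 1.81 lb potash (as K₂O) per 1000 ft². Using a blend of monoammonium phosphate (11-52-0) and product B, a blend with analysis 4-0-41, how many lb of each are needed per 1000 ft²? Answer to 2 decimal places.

4.02 lb monoammonium phosphate, 4.41 lb product B

With a, b = lb per 1000 ft² of monoammonium phosphate and product B:
P₂O₅: 0.52·a + 0·b = 2.09
K₂O: 0·a + 0.41·b = 1.81
Solving simultaneously: a = 4.01923, b = 4.41463.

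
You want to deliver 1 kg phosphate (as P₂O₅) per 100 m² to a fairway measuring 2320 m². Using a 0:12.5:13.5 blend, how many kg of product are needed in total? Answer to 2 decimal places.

185.60 kg

Product per 100 m² = 1 / 12.5% = 8 kg.
Total product = 8 × 2320 / 100 = 185.6 kg.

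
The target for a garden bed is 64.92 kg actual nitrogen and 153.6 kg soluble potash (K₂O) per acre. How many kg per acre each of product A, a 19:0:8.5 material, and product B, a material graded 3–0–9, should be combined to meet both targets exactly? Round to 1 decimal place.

Let a = kg of product A, b = kg of product B (per acre).
N: 0.19·a + 0.03·b = 64.92
K₂O: 0.085·a + 0.09·b = 153.6
From row1: a = (64.92 − 0.03·b) / 0.19.
Into row2: 0.085·(64.92 − 0.03·b)/0.19 + 0.09·b = 153.6 → b = 1626.52, a = 84.866.

84.9 kg product A, 1626.5 kg product B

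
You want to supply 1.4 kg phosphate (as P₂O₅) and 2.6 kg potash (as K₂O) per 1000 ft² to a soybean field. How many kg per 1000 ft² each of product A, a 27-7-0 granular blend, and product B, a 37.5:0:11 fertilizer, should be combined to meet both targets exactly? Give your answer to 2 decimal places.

20.00 kg product A, 23.64 kg product B

With a, b = kg per 1000 ft² of product A and product B:
P₂O₅: 0.07·a + 0·b = 1.4
K₂O: 0·a + 0.11·b = 2.6
Solving simultaneously: a = 20, b = 23.6364.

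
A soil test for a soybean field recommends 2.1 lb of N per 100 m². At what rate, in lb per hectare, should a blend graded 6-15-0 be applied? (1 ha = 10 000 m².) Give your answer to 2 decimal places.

3500.00 lb of product per hectare

Product per 100 m² = 2.1 / 6% = 35 lb.
Convert to per hectare: 35 × 100 = 3500 lb.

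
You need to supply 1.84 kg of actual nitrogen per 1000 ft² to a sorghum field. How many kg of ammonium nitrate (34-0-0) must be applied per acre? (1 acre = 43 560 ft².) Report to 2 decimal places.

235.74 kg of product per acre

Product per 1000 ft² = 1.84 / 34% = 5.41176 kg.
Convert to per acre: 5.41176 × 43.56 = 235.736 kg.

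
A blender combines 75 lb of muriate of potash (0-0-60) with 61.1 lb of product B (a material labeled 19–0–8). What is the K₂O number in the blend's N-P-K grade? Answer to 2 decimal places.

Total mass = 75 + 61.1 = 136.1 lb.
K₂O mass = 60%×75 + 8%×61.1 = 49.888 lb.
% K₂O = 49.888 / 136.1 = 36.6554%.

36.66% K₂O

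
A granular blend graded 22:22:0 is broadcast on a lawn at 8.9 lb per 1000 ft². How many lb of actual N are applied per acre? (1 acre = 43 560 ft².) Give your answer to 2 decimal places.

nitrogen per 1000 ft² = 8.9 × 22% = 1.958 lb.
Convert to per acre: 1.958 × 43.56 = 85.2905 lb.

85.29 lb N per acre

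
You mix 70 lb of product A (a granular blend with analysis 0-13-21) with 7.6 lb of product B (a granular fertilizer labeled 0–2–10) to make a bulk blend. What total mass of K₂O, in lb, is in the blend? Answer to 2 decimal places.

K₂O mass = 21%×70 + 10%×7.6 = 15.46 lb.

15.46 lb K₂O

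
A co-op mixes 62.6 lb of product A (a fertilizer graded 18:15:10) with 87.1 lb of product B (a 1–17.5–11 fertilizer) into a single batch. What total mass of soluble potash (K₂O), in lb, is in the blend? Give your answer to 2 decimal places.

15.84 lb K₂O

K₂O mass = 10%×62.6 + 11%×87.1 = 15.841 lb.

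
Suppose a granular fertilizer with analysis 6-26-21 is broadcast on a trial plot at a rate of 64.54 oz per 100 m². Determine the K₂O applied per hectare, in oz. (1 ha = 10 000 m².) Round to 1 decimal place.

K₂O per 100 m² = 64.54 × 21% = 13.5534 oz.
Convert to per hectare: 13.5534 × 100 = 1355.34 oz.

1355.3 oz K₂O per hectare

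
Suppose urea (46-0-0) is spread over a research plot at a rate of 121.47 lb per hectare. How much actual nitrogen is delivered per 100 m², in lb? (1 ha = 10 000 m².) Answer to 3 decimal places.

nitrogen per hectare = 121.47 × 46% = 55.8762 lb.
Convert to per 100 m²: 55.8762 × 0.01 = 0.558762 lb.

0.559 lb N per hundred sq m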